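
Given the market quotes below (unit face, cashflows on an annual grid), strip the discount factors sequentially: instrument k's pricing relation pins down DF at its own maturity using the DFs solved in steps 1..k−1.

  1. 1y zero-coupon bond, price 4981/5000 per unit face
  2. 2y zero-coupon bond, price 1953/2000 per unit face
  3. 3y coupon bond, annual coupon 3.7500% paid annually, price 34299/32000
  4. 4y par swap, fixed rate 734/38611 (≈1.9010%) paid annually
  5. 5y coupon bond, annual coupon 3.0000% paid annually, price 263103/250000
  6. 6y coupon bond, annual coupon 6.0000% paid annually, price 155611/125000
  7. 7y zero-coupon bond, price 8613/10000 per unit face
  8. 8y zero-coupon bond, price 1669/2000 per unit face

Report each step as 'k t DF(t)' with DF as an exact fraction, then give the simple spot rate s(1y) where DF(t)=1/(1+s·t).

1 1 4981/5000
2 2 1953/2000
3 3 4809/5000
4 4 4633/5000
5 5 9093/10000
6 6 2261/2500
7 7 8613/10000
8 8 1669/2000
s(1y) = (1/(4981/5000) − 1)/(1) = 19/4981 ≈ 0.3814%

step 1 [1y] zero: DF = P = 4981/5000 ≈ 0.996200
step 2 [2y] zero: DF = P = 1953/2000 ≈ 0.976500
step 3 [3y] bond c/1=3/80: DF=(34299/32000 − 3/80·(0.996200+0.976500))/(1+3/80) = 4809/5000 ≈ 0.961800
step 4 [4y] swap r/1=734/38611: DF=(1 − 734/38611·(0.996200+0.976500+0.961800))/(1+734/38611) = 4633/5000 ≈ 0.926600
step 5 [5y] bond c/1=3/100: DF=(263103/250000 − 3/100·(0.996200+0.976500+0.961800+0.926600))/(1+3/100) = 9093/10000 ≈ 0.909300
step 6 [6y] bond c/1=3/50: DF=(155611/125000 − 3/50·(0.996200+0.976500+0.961800+0.926600+0.909300))/(1+3/50) = 2261/2500 ≈ 0.904400
step 7 [7y] zero: DF = P = 8613/10000 ≈ 0.861300
step 8 [8y] zero: DF = P = 1669/2000 ≈ 0.834500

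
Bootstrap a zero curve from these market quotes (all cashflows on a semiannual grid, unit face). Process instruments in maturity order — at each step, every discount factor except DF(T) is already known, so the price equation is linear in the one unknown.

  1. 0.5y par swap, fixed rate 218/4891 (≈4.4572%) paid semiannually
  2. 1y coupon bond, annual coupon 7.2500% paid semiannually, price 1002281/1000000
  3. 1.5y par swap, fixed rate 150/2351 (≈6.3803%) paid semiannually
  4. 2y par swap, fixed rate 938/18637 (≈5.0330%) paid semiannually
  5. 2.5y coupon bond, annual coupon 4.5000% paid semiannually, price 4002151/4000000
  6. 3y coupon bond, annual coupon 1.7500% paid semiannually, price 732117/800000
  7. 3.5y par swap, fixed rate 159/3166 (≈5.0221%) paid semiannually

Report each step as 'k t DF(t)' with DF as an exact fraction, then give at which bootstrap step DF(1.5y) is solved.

step 1 [0.5y] swap r/2=109/4891: DF=(1 − 109/4891·(0))/(1+109/4891) = 4891/5000 ≈ 0.978200
step 2 [1y] bond c/2=29/800: DF=(1002281/1000000 − 29/800·(0.978200))/(1+29/800) = 933/1000 ≈ 0.933000
step 3 [1.5y] swap r/2=75/2351: DF=(1 − 75/2351·(0.978200+0.933000))/(1+75/2351) = 91/100 ≈ 0.910000
step 4 [2y] swap r/2=469/18637: DF=(1 − 469/18637·(0.978200+0.933000+0.910000))/(1+469/18637) = 4531/5000 ≈ 0.906200
step 5 [2.5y] bond c/2=9/400: DF=(4002151/4000000 − 9/400·(0.978200+0.933000+0.910000+0.906200))/(1+9/400) = 1793/2000 ≈ 0.896500
step 6 [3y] bond c/2=7/800: DF=(732117/800000 − 7/800·(0.978200+0.933000+0.910000+0.906200+0.896500))/(1+7/800) = 8671/10000 ≈ 0.867100
step 7 [3.5y] swap r/2=159/6332: DF=(1 − 159/6332·(0.978200+0.933000+0.910000+0.906200+0.896500+0.867100))/(1+159/6332) = 841/1000 ≈ 0.841000

1 1/2 4891/5000
2 1 933/1000
3 3/2 91/100
4 2 4531/5000
5 5/2 1793/2000
6 3 8671/10000
7 7/2 841/1000
DF(1.5y) is solved at step 3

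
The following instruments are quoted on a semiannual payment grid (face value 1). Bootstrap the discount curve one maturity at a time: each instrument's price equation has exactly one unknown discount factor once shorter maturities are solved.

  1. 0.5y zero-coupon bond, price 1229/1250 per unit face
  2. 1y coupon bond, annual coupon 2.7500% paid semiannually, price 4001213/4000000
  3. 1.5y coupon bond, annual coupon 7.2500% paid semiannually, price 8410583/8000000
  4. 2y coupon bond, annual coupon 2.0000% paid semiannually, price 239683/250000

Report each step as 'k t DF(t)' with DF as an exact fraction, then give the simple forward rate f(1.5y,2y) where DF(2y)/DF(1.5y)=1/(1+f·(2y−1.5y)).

step 1 [0.5y] zero: DF = P = 1229/1250 ≈ 0.983200
step 2 [1y] bond c/2=11/800: DF=(4001213/4000000 − 11/800·(0.983200))/(1+11/800) = 4867/5000 ≈ 0.973400
step 3 [1.5y] bond c/2=29/800: DF=(8410583/8000000 − 29/800·(0.983200+0.973400))/(1+29/800) = 9461/10000 ≈ 0.946100
step 4 [2y] bond c/2=1/100: DF=(239683/250000 − 1/100·(0.983200+0.973400+0.946100))/(1+1/100) = 1841/2000 ≈ 0.920500

1 1/2 1229/1250
2 1 4867/5000
3 3/2 9461/10000
4 2 1841/2000
f(1.5y,2y) = ((9461/10000)/(1841/2000) − 1)/(1/2) = 512/9205 ≈ 5.5622%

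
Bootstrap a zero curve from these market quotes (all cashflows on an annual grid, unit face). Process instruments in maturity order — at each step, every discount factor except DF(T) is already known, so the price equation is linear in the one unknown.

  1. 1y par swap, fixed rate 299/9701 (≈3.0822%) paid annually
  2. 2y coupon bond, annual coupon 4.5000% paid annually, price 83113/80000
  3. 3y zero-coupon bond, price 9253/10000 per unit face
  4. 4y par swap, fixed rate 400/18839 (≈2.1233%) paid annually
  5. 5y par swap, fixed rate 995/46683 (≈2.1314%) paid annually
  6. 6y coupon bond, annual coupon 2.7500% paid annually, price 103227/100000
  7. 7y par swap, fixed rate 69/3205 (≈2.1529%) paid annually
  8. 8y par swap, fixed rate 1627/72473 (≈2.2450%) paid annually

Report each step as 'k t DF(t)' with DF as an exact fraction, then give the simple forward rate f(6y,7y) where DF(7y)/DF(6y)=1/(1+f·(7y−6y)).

1 1 9701/10000
2 2 2381/2500
3 3 9253/10000
4 4 23/25
5 5 1801/2000
6 6 8797/10000
7 7 431/500
8 8 8373/10000
f(6y,7y) = ((8797/10000)/(431/500) − 1)/(1) = 177/8620 ≈ 2.0534%

step 1 [1y] swap r/1=299/9701: DF=(1 − 299/9701·(0))/(1+299/9701) = 9701/10000 ≈ 0.970100
step 2 [2y] bond c/1=9/200: DF=(83113/80000 − 9/200·(0.970100))/(1+9/200) = 2381/2500 ≈ 0.952400
step 3 [3y] zero: DF = P = 9253/10000 ≈ 0.925300
step 4 [4y] swap r/1=400/18839: DF=(1 − 400/18839·(0.970100+0.952400+0.925300))/(1+400/18839) = 23/25 ≈ 0.920000
step 5 [5y] swap r/1=995/46683: DF=(1 − 995/46683·(0.970100+0.952400+0.925300+0.920000))/(1+995/46683) = 1801/2000 ≈ 0.900500
step 6 [6y] bond c/1=11/400: DF=(103227/100000 − 11/400·(0.970100+0.952400+0.925300+0.920000+0.900500))/(1+11/400) = 8797/10000 ≈ 0.879700
step 7 [7y] swap r/1=69/3205: DF=(1 − 69/3205·(0.970100+0.952400+0.925300+0.920000+0.900500+0.879700))/(1+69/3205) = 431/500 ≈ 0.862000
step 8 [8y] swap r/1=1627/72473: DF=(1 − 1627/72473·(0.970100+0.952400+0.925300+0.920000+0.900500+0.879700+0.862000))/(1+1627/72473) = 8373/10000 ≈ 0.837300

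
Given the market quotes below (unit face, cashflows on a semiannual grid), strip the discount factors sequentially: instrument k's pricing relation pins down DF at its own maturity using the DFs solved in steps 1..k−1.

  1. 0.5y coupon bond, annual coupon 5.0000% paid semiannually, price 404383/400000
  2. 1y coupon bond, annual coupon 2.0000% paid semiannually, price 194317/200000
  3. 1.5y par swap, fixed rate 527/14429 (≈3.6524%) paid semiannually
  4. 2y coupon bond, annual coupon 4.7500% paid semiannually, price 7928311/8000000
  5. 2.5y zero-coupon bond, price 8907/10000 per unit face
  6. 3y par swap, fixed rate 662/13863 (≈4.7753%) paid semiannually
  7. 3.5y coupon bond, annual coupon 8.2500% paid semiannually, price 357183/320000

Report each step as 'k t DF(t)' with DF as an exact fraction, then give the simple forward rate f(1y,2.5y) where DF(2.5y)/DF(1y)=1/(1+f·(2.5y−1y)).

step 1 [0.5y] bond c/2=1/40: DF=(404383/400000 − 1/40·(0))/(1+1/40) = 9863/10000 ≈ 0.986300
step 2 [1y] bond c/2=1/100: DF=(194317/200000 − 1/100·(0.986300))/(1+1/100) = 4761/5000 ≈ 0.952200
step 3 [1.5y] swap r/2=527/28858: DF=(1 − 527/28858·(0.986300+0.952200))/(1+527/28858) = 9473/10000 ≈ 0.947300
step 4 [2y] bond c/2=19/800: DF=(7928311/8000000 − 19/800·(0.986300+0.952200+0.947300))/(1+19/800) = 9011/10000 ≈ 0.901100
step 5 [2.5y] zero: DF = P = 8907/10000 ≈ 0.890700
step 6 [3y] swap r/2=331/13863: DF=(1 − 331/13863·(0.986300+0.952200+0.947300+0.901100+0.890700))/(1+331/13863) = 2169/2500 ≈ 0.867600
step 7 [3.5y] bond c/2=33/800: DF=(357183/320000 − 33/800·(0.986300+0.952200+0.947300+0.901100+0.890700+0.867600))/(1+33/800) = 8523/10000 ≈ 0.852300

1 1/2 9863/10000
2 1 4761/5000
3 3/2 9473/10000
4 2 9011/10000
5 5/2 8907/10000
6 3 2169/2500
7 7/2 8523/10000
f(1y,2.5y) = ((4761/5000)/(8907/10000) − 1)/(3/2) = 410/8907 ≈ 4.6031%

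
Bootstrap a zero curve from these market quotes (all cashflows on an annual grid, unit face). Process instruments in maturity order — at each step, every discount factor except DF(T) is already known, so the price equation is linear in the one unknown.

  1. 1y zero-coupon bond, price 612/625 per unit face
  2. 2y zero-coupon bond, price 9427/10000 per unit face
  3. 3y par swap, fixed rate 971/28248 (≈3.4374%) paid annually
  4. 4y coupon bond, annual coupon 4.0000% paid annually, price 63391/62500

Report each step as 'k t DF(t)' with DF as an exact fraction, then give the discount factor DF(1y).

step 1 [1y] zero: DF = P = 612/625 ≈ 0.979200
step 2 [2y] zero: DF = P = 9427/10000 ≈ 0.942700
step 3 [3y] swap r/1=971/28248: DF=(1 − 971/28248·(0.979200+0.942700))/(1+971/28248) = 9029/10000 ≈ 0.902900
step 4 [4y] bond c/1=1/25: DF=(63391/62500 − 1/25·(0.979200+0.942700+0.902900))/(1+1/25) = 4333/5000 ≈ 0.866600

1 1 612/625
2 2 9427/10000
3 3 9029/10000
4 4 4333/5000
DF(1y) = 612/625 ≈ 0.979200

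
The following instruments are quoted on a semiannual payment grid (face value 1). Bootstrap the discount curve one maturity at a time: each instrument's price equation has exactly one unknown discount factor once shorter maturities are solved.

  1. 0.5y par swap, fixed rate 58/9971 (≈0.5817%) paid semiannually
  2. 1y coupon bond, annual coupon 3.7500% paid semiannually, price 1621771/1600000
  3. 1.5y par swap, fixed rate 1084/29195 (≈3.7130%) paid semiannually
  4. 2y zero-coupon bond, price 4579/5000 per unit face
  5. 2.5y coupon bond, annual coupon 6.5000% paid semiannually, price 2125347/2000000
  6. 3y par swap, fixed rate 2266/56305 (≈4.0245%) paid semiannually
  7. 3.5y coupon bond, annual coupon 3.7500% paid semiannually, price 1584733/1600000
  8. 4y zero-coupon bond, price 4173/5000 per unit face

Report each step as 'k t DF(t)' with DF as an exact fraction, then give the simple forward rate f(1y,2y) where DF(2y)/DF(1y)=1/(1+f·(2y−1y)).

1 1/2 9971/10000
2 1 4883/5000
3 3/2 4729/5000
4 2 4579/5000
5 5/2 1817/2000
6 3 8867/10000
7 7/2 4343/5000
8 4 4173/5000
f(1y,2y) = ((4883/5000)/(4579/5000) − 1)/(1) = 16/241 ≈ 6.6390%

step 1 [0.5y] swap r/2=29/9971: DF=(1 − 29/9971·(0))/(1+29/9971) = 9971/10000 ≈ 0.997100
step 2 [1y] bond c/2=3/160: DF=(1621771/1600000 − 3/160·(0.997100))/(1+3/160) = 4883/5000 ≈ 0.976600
step 3 [1.5y] swap r/2=542/29195: DF=(1 − 542/29195·(0.997100+0.976600))/(1+542/29195) = 4729/5000 ≈ 0.945800
step 4 [2y] zero: DF = P = 4579/5000 ≈ 0.915800
step 5 [2.5y] bond c/2=13/400: DF=(2125347/2000000 − 13/400·(0.997100+0.976600+0.945800+0.915800))/(1+13/400) = 1817/2000 ≈ 0.908500
step 6 [3y] swap r/2=1133/56305: DF=(1 − 1133/56305·(0.997100+0.976600+0.945800+0.915800+0.908500))/(1+1133/56305) = 8867/10000 ≈ 0.886700
step 7 [3.5y] bond c/2=3/160: DF=(1584733/1600000 − 3/160·(0.997100+0.976600+0.945800+0.915800+0.908500+0.886700))/(1+3/160) = 4343/5000 ≈ 0.868600
step 8 [4y] zero: DF = P = 4173/5000 ≈ 0.834600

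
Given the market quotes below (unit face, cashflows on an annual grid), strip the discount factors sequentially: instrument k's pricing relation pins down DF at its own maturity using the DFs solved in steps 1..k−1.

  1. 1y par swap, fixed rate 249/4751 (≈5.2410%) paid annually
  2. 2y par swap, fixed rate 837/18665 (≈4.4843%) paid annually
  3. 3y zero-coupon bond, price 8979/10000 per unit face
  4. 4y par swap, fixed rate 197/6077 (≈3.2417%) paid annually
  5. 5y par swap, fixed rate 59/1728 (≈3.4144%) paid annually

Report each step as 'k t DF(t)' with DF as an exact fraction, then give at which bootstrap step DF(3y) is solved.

1 1 4751/5000
2 2 9163/10000
3 3 8979/10000
4 4 4409/5000
5 5 4233/5000
DF(3y) is solved at step 3

step 1 [1y] swap r/1=249/4751: DF=(1 − 249/4751·(0))/(1+249/4751) = 4751/5000 ≈ 0.950200
step 2 [2y] swap r/1=837/18665: DF=(1 − 837/18665·(0.950200))/(1+837/18665) = 9163/10000 ≈ 0.916300
step 3 [3y] zero: DF = P = 8979/10000 ≈ 0.897900
step 4 [4y] swap r/1=197/6077: DF=(1 − 197/6077·(0.950200+0.916300+0.897900))/(1+197/6077) = 4409/5000 ≈ 0.881800
step 5 [5y] swap r/1=59/1728: DF=(1 − 59/1728·(0.950200+0.916300+0.897900+0.881800))/(1+59/1728) = 4233/5000 ≈ 0.846600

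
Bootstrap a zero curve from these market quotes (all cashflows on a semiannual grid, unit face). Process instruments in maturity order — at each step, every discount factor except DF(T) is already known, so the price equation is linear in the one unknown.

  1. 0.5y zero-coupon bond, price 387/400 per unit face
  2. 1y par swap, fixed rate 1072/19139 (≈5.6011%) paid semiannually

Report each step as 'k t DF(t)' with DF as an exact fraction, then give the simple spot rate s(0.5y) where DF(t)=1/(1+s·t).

step 1 [0.5y] zero: DF = P = 387/400 ≈ 0.967500
step 2 [1y] swap r/2=536/19139: DF=(1 − 536/19139·(0.967500))/(1+536/19139) = 1183/1250 ≈ 0.946400

1 1/2 387/400
2 1 1183/1250
s(0.5y) = (1/(387/400) − 1)/(1/2) = 26/387 ≈ 6.7183%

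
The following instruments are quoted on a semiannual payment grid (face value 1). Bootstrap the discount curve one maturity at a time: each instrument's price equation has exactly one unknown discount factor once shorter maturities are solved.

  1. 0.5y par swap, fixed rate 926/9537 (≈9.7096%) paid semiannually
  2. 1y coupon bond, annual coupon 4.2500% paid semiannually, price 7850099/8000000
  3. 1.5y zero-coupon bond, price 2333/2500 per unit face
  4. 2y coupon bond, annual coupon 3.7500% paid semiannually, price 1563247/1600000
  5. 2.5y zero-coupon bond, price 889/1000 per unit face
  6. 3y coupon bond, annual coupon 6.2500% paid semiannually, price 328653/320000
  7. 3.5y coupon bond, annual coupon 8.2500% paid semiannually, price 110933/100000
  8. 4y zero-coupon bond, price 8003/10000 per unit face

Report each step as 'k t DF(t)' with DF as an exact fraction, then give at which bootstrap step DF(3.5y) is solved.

step 1 [0.5y] swap r/2=463/9537: DF=(1 − 463/9537·(0))/(1+463/9537) = 9537/10000 ≈ 0.953700
step 2 [1y] bond c/2=17/800: DF=(7850099/8000000 − 17/800·(0.953700))/(1+17/800) = 941/1000 ≈ 0.941000
step 3 [1.5y] zero: DF = P = 2333/2500 ≈ 0.933200
step 4 [2y] bond c/2=3/160: DF=(1563247/1600000 − 3/160·(0.953700+0.941000+0.933200))/(1+3/160) = 907/1000 ≈ 0.907000
step 5 [2.5y] zero: DF = P = 889/1000 ≈ 0.889000
step 6 [3y] bond c/2=1/32: DF=(328653/320000 − 1/32·(0.953700+0.941000+0.933200+0.907000+0.889000))/(1+1/32) = 4279/5000 ≈ 0.855800
step 7 [3.5y] bond c/2=33/800: DF=(110933/100000 − 33/800·(0.953700+0.941000+0.933200+0.907000+0.889000+0.855800))/(1+33/800) = 8483/10000 ≈ 0.848300
step 8 [4y] zero: DF = P = 8003/10000 ≈ 0.800300

1 1/2 9537/10000
2 1 941/1000
3 3/2 2333/2500
4 2 907/1000
5 5/2 889/1000
6 3 4279/5000
7 7/2 8483/10000
8 4 8003/10000
DF(3.5y) is solved at step 7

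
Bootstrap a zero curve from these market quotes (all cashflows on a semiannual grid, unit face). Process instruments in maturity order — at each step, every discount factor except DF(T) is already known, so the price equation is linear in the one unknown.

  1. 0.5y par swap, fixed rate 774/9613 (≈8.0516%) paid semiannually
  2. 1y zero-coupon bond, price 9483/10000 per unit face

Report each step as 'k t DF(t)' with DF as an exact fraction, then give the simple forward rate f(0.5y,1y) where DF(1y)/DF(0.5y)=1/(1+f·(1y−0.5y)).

step 1 [0.5y] swap r/2=387/9613: DF=(1 − 387/9613·(0))/(1+387/9613) = 9613/10000 ≈ 0.961300
step 2 [1y] zero: DF = P = 9483/10000 ≈ 0.948300

1 1/2 9613/10000
2 1 9483/10000
f(0.5y,1y) = ((9613/10000)/(9483/10000) − 1)/(1/2) = 260/9483 ≈ 2.7417%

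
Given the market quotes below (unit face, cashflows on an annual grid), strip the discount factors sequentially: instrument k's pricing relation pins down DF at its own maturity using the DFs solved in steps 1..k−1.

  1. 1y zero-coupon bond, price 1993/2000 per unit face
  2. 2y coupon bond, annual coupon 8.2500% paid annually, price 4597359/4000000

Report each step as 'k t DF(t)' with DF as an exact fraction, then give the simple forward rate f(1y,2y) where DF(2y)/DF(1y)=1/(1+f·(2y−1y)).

step 1 [1y] zero: DF = P = 1993/2000 ≈ 0.996500
step 2 [2y] bond c/1=33/400: DF=(4597359/4000000 − 33/400·(0.996500))/(1+33/400) = 4929/5000 ≈ 0.985800

1 1 1993/2000
2 2 4929/5000
f(1y,2y) = ((1993/2000)/(4929/5000) − 1)/(1) = 107/9858 ≈ 1.0854%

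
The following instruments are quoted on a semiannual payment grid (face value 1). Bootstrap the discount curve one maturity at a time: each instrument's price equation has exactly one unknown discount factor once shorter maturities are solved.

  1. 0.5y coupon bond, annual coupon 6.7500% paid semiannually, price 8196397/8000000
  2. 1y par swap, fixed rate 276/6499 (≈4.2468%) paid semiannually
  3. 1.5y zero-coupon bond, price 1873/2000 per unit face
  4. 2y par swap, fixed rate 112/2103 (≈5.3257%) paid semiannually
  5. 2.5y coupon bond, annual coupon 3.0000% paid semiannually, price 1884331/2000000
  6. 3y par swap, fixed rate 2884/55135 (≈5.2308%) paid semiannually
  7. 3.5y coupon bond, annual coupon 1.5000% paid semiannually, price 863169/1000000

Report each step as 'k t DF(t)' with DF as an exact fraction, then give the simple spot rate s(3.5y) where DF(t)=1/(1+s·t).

1 1/2 9911/10000
2 1 4793/5000
3 3/2 1873/2000
4 2 562/625
5 5/2 8723/10000
6 3 4279/5000
7 7/2 8157/10000
s(3.5y) = (1/(8157/10000) − 1)/(7/2) = 3686/57099 ≈ 6.4555%

step 1 [0.5y] bond c/2=27/800: DF=(8196397/8000000 − 27/800·(0))/(1+27/800) = 9911/10000 ≈ 0.991100
step 2 [1y] swap r/2=138/6499: DF=(1 − 138/6499·(0.991100))/(1+138/6499) = 4793/5000 ≈ 0.958600
step 3 [1.5y] zero: DF = P = 1873/2000 ≈ 0.936500
step 4 [2y] swap r/2=56/2103: DF=(1 − 56/2103·(0.991100+0.958600+0.936500))/(1+56/2103) = 562/625 ≈ 0.899200
step 5 [2.5y] bond c/2=3/200: DF=(1884331/2000000 − 3/200·(0.991100+0.958600+0.936500+0.899200))/(1+3/200) = 8723/10000 ≈ 0.872300
step 6 [3y] swap r/2=1442/55135: DF=(1 − 1442/55135·(0.991100+0.958600+0.936500+0.899200+0.872300))/(1+1442/55135) = 4279/5000 ≈ 0.855800
step 7 [3.5y] bond c/2=3/400: DF=(863169/1000000 − 3/400·(0.991100+0.958600+0.936500+0.899200+0.872300+0.855800))/(1+3/400) = 8157/10000 ≈ 0.815700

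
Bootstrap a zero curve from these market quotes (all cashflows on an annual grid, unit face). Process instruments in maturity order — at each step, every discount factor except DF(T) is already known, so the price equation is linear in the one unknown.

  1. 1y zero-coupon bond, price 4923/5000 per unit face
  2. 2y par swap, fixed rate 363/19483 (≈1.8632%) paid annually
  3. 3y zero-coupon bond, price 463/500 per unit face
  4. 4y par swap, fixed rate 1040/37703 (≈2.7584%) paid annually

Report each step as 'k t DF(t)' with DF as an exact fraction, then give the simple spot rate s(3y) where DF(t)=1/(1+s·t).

1 1 4923/5000
2 2 9637/10000
3 3 463/500
4 4 112/125
s(3y) = (1/(463/500) − 1)/(3) = 37/1389 ≈ 2.6638%

step 1 [1y] zero: DF = P = 4923/5000 ≈ 0.984600
step 2 [2y] swap r/1=363/19483: DF=(1 − 363/19483·(0.984600))/(1+363/19483) = 9637/10000 ≈ 0.963700
step 3 [3y] zero: DF = P = 463/500 ≈ 0.926000
step 4 [4y] swap r/1=1040/37703: DF=(1 − 1040/37703·(0.984600+0.963700+0.926000))/(1+1040/37703) = 112/125 ≈ 0.896000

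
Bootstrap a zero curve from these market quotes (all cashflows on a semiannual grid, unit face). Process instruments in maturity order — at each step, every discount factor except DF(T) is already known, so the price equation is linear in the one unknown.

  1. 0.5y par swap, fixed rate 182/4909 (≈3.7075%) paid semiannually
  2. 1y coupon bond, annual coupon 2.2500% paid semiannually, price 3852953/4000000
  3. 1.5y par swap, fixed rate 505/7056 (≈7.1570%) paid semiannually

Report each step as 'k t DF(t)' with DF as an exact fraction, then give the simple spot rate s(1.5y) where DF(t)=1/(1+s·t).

step 1 [0.5y] swap r/2=91/4909: DF=(1 − 91/4909·(0))/(1+91/4909) = 4909/5000 ≈ 0.981800
step 2 [1y] bond c/2=9/800: DF=(3852953/4000000 − 9/800·(0.981800))/(1+9/800) = 1177/1250 ≈ 0.941600
step 3 [1.5y] swap r/2=505/14112: DF=(1 − 505/14112·(0.981800+0.941600))/(1+505/14112) = 899/1000 ≈ 0.899000

1 1/2 4909/5000
2 1 1177/1250
3 3/2 899/1000
s(1.5y) = (1/(899/1000) − 1)/(3/2) = 202/2697 ≈ 7.4898%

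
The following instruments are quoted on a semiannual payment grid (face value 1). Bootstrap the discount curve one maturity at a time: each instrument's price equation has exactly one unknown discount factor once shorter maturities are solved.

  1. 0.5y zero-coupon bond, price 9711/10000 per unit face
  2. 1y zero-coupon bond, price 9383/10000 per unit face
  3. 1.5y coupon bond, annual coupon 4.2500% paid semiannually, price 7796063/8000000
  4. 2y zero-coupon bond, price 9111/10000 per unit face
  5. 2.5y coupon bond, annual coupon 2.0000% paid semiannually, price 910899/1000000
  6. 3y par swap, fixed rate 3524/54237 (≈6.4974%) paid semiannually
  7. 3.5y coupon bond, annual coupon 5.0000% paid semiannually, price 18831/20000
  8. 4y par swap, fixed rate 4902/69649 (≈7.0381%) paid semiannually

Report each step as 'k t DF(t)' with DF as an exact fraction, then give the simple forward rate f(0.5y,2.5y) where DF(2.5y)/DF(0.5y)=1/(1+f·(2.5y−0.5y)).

step 1 [0.5y] zero: DF = P = 9711/10000 ≈ 0.971100
step 2 [1y] zero: DF = P = 9383/10000 ≈ 0.938300
step 3 [1.5y] bond c/2=17/800: DF=(7796063/8000000 − 17/800·(0.971100+0.938300))/(1+17/800) = 1829/2000 ≈ 0.914500
step 4 [2y] zero: DF = P = 9111/10000 ≈ 0.911100
step 5 [2.5y] bond c/2=1/100: DF=(910899/1000000 − 1/100·(0.971100+0.938300+0.914500+0.911100))/(1+1/100) = 8649/10000 ≈ 0.864900
step 6 [3y] swap r/2=1762/54237: DF=(1 − 1762/54237·(0.971100+0.938300+0.914500+0.911100+0.864900))/(1+1762/54237) = 4119/5000 ≈ 0.823800
step 7 [3.5y] bond c/2=1/40: DF=(18831/20000 − 1/40·(0.971100+0.938300+0.914500+0.911100+0.864900+0.823800))/(1+1/40) = 7863/10000 ≈ 0.786300
step 8 [4y] swap r/2=2451/69649: DF=(1 − 2451/69649·(0.971100+0.938300+0.914500+0.911100+0.864900+0.823800+0.786300))/(1+2451/69649) = 7549/10000 ≈ 0.754900

1 1/2 9711/10000
2 1 9383/10000
3 3/2 1829/2000
4 2 9111/10000
5 5/2 8649/10000
6 3 4119/5000
7 7/2 7863/10000
8 4 7549/10000
f(0.5y,2.5y) = ((9711/10000)/(8649/10000) − 1)/(2) = 59/961 ≈ 6.1394%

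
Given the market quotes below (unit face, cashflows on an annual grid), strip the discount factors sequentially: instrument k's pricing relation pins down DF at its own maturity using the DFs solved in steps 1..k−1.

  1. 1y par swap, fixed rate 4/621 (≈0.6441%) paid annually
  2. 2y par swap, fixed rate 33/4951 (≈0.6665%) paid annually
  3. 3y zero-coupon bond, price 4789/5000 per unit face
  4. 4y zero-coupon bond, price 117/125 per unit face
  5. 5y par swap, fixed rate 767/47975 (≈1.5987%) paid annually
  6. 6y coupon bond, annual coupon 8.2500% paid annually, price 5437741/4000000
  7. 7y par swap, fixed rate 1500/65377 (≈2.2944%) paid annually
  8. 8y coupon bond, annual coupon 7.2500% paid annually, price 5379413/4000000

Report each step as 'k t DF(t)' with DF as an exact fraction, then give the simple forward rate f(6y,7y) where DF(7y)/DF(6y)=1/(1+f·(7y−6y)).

1 1 621/625
2 2 2467/2500
3 3 4789/5000
4 4 117/125
5 5 9233/10000
6 6 4451/5000
7 7 17/20
8 8 203/250
f(6y,7y) = ((4451/5000)/(17/20) − 1)/(1) = 201/4250 ≈ 4.7294%

step 1 [1y] swap r/1=4/621: DF=(1 − 4/621·(0))/(1+4/621) = 621/625 ≈ 0.993600
step 2 [2y] swap r/1=33/4951: DF=(1 − 33/4951·(0.993600))/(1+33/4951) = 2467/2500 ≈ 0.986800
step 3 [3y] zero: DF = P = 4789/5000 ≈ 0.957800
step 4 [4y] zero: DF = P = 117/125 ≈ 0.936000
step 5 [5y] swap r/1=767/47975: DF=(1 − 767/47975·(0.993600+0.986800+0.957800+0.936000))/(1+767/47975) = 9233/10000 ≈ 0.923300
step 6 [6y] bond c/1=33/400: DF=(5437741/4000000 − 33/400·(0.993600+0.986800+0.957800+0.936000+0.923300))/(1+33/400) = 4451/5000 ≈ 0.890200
step 7 [7y] swap r/1=1500/65377: DF=(1 − 1500/65377·(0.993600+0.986800+0.957800+0.936000+0.923300+0.890200))/(1+1500/65377) = 17/20 ≈ 0.850000
step 8 [8y] bond c/1=29/400: DF=(5379413/4000000 − 29/400·(0.993600+0.986800+0.957800+0.936000+0.923300+0.890200+0.850000))/(1+29/400) = 203/250 ≈ 0.812000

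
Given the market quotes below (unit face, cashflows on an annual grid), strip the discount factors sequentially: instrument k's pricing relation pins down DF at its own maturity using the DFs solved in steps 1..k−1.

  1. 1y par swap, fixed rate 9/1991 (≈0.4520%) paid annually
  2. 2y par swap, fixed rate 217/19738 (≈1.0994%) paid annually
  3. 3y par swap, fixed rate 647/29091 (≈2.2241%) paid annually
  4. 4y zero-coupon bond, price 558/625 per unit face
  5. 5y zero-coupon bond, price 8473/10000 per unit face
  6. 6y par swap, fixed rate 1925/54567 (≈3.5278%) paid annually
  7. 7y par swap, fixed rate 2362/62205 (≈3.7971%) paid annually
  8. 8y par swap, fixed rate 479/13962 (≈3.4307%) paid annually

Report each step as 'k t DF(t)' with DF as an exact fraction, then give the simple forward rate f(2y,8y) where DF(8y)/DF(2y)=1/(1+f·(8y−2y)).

1 1 1991/2000
2 2 9783/10000
3 3 9353/10000
4 4 558/625
5 5 8473/10000
6 6 323/400
7 7 3819/5000
8 8 1521/2000
f(2y,8y) = ((9783/10000)/(1521/2000) − 1)/(6) = 121/2535 ≈ 4.7732%

step 1 [1y] swap r/1=9/1991: DF=(1 − 9/1991·(0))/(1+9/1991) = 1991/2000 ≈ 0.995500
step 2 [2y] swap r/1=217/19738: DF=(1 − 217/19738·(0.995500))/(1+217/19738) = 9783/10000 ≈ 0.978300
step 3 [3y] swap r/1=647/29091: DF=(1 − 647/29091·(0.995500+0.978300))/(1+647/29091) = 9353/10000 ≈ 0.935300
step 4 [4y] zero: DF = P = 558/625 ≈ 0.892800
step 5 [5y] zero: DF = P = 8473/10000 ≈ 0.847300
step 6 [6y] swap r/1=1925/54567: DF=(1 − 1925/54567·(0.995500+0.978300+0.935300+0.892800+0.847300))/(1+1925/54567) = 323/400 ≈ 0.807500
step 7 [7y] swap r/1=2362/62205: DF=(1 − 2362/62205·(0.995500+0.978300+0.935300+0.892800+0.847300+0.807500))/(1+2362/62205) = 3819/5000 ≈ 0.763800
step 8 [8y] swap r/1=479/13962: DF=(1 − 479/13962·(0.995500+0.978300+0.935300+0.892800+0.847300+0.807500+0.763800))/(1+479/13962) = 1521/2000 ≈ 0.760500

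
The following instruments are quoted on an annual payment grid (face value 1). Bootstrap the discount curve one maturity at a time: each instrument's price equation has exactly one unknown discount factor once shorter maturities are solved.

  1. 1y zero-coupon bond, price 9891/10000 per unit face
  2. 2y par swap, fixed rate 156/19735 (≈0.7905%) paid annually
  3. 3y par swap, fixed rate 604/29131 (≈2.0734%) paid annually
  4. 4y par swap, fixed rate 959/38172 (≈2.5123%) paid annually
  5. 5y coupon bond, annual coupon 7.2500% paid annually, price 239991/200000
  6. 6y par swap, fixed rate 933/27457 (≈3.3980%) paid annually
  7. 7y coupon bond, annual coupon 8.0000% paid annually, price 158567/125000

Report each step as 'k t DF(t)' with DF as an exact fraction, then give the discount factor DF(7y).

1 1 9891/10000
2 2 2461/2500
3 3 2349/2500
4 4 9041/10000
5 5 538/625
6 6 4067/5000
7 7 3839/5000
DF(7y) = 3839/5000 ≈ 0.767800

step 1 [1y] zero: DF = P = 9891/10000 ≈ 0.989100
step 2 [2y] swap r/1=156/19735: DF=(1 − 156/19735·(0.989100))/(1+156/19735) = 2461/2500 ≈ 0.984400
step 3 [3y] swap r/1=604/29131: DF=(1 − 604/29131·(0.989100+0.984400))/(1+604/29131) = 2349/2500 ≈ 0.939600
step 4 [4y] swap r/1=959/38172: DF=(1 − 959/38172·(0.989100+0.984400+0.939600))/(1+959/38172) = 9041/10000 ≈ 0.904100
step 5 [5y] bond c/1=29/400: DF=(239991/200000 − 29/400·(0.989100+0.984400+0.939600+0.904100))/(1+29/400) = 538/625 ≈ 0.860800
step 6 [6y] swap r/1=933/27457: DF=(1 − 933/27457·(0.989100+0.984400+0.939600+0.904100+0.860800))/(1+933/27457) = 4067/5000 ≈ 0.813400
step 7 [7y] bond c/1=2/25: DF=(158567/125000 − 2/25·(0.989100+0.984400+0.939600+0.904100+0.860800+0.813400))/(1+2/25) = 3839/5000 ≈ 0.767800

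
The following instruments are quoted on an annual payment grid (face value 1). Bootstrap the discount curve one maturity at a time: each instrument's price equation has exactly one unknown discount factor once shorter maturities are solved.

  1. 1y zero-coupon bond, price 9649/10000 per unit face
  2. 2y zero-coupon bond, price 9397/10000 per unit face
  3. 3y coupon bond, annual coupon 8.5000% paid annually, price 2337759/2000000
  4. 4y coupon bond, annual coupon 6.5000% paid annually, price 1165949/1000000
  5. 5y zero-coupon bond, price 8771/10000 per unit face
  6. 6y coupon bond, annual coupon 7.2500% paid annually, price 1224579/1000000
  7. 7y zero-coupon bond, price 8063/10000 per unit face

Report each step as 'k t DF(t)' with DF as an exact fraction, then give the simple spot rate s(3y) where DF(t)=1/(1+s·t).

step 1 [1y] zero: DF = P = 9649/10000 ≈ 0.964900
step 2 [2y] zero: DF = P = 9397/10000 ≈ 0.939700
step 3 [3y] bond c/1=17/200: DF=(2337759/2000000 − 17/200·(0.964900+0.939700))/(1+17/200) = 9281/10000 ≈ 0.928100
step 4 [4y] bond c/1=13/200: DF=(1165949/1000000 − 13/200·(0.964900+0.939700+0.928100))/(1+13/200) = 9219/10000 ≈ 0.921900
step 5 [5y] zero: DF = P = 8771/10000 ≈ 0.877100
step 6 [6y] bond c/1=29/400: DF=(1224579/1000000 − 29/400·(0.964900+0.939700+0.928100+0.921900+0.877100))/(1+29/400) = 8287/10000 ≈ 0.828700
step 7 [7y] zero: DF = P = 8063/10000 ≈ 0.806300

1 1 9649/10000
2 2 9397/10000
3 3 9281/10000
4 4 9219/10000
5 5 8771/10000
6 6 8287/10000
7 7 8063/10000
s(3y) = (1/(9281/10000) − 1)/(3) = 719/27843 ≈ 2.5823%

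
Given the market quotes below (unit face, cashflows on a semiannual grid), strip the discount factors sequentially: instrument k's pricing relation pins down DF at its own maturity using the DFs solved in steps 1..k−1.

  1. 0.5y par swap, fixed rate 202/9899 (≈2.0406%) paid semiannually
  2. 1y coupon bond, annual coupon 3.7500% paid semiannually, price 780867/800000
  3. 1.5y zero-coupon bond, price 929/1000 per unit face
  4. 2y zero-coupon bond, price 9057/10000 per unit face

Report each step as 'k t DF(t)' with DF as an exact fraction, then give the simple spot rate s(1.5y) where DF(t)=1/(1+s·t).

1 1/2 9899/10000
2 1 9399/10000
3 3/2 929/1000
4 2 9057/10000
s(1.5y) = (1/(929/1000) − 1)/(3/2) = 142/2787 ≈ 5.0951%

step 1 [0.5y] swap r/2=101/9899: DF=(1 − 101/9899·(0))/(1+101/9899) = 9899/10000 ≈ 0.989900
step 2 [1y] bond c/2=3/160: DF=(780867/800000 − 3/160·(0.989900))/(1+3/160) = 9399/10000 ≈ 0.939900
step 3 [1.5y] zero: DF = P = 929/1000 ≈ 0.929000
step 4 [2y] zero: DF = P = 9057/10000 ≈ 0.905700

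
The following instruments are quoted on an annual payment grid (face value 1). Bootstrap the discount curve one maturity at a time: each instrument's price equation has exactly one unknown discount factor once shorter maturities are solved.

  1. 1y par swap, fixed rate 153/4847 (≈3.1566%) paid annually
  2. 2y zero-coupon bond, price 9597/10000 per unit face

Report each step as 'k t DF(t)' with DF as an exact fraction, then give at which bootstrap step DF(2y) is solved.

step 1 [1y] swap r/1=153/4847: DF=(1 − 153/4847·(0))/(1+153/4847) = 4847/5000 ≈ 0.969400
step 2 [2y] zero: DF = P = 9597/10000 ≈ 0.959700

1 1 4847/5000
2 2 9597/10000
DF(2y) is solved at step 2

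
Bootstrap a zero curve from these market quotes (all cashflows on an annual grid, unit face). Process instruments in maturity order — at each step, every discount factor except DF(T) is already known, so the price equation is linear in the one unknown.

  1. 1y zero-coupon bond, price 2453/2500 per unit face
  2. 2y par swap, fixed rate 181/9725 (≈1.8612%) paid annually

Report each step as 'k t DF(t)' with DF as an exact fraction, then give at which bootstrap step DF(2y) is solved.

step 1 [1y] zero: DF = P = 2453/2500 ≈ 0.981200
step 2 [2y] swap r/1=181/9725: DF=(1 − 181/9725·(0.981200))/(1+181/9725) = 4819/5000 ≈ 0.963800

1 1 2453/2500
2 2 4819/5000
DF(2y) is solved at step 2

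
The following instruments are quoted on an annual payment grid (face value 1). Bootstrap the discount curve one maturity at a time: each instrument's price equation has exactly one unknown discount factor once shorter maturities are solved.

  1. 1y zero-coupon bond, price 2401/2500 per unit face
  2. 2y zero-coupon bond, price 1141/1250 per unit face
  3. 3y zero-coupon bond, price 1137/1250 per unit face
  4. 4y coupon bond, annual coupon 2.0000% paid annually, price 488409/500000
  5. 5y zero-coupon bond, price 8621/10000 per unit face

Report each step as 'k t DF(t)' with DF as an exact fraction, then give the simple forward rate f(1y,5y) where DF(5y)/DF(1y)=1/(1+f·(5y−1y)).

1 1 2401/2500
2 2 1141/1250
3 3 1137/1250
4 4 9031/10000
5 5 8621/10000
f(1y,5y) = ((2401/2500)/(8621/10000) − 1)/(4) = 983/34484 ≈ 2.8506%

step 1 [1y] zero: DF = P = 2401/2500 ≈ 0.960400
step 2 [2y] zero: DF = P = 1141/1250 ≈ 0.912800
step 3 [3y] zero: DF = P = 1137/1250 ≈ 0.909600
step 4 [4y] bond c/1=1/50: DF=(488409/500000 − 1/50·(0.960400+0.912800+0.909600))/(1+1/50) = 9031/10000 ≈ 0.903100
step 5 [5y] zero: DF = P = 8621/10000 ≈ 0.862100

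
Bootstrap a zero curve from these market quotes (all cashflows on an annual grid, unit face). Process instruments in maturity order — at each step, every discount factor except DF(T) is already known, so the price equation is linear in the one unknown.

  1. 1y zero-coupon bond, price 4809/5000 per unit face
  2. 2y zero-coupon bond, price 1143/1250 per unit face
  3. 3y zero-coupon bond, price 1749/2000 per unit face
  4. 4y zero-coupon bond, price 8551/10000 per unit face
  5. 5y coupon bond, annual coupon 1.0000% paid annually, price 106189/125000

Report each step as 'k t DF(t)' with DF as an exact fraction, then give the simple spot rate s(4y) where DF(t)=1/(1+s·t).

step 1 [1y] zero: DF = P = 4809/5000 ≈ 0.961800
step 2 [2y] zero: DF = P = 1143/1250 ≈ 0.914400
step 3 [3y] zero: DF = P = 1749/2000 ≈ 0.874500
step 4 [4y] zero: DF = P = 8551/10000 ≈ 0.855100
step 5 [5y] bond c/1=1/100: DF=(106189/125000 − 1/100·(0.961800+0.914400+0.874500+0.855100))/(1+1/100) = 4027/5000 ≈ 0.805400

1 1 4809/5000
2 2 1143/1250
3 3 1749/2000
4 4 8551/10000
5 5 4027/5000
s(4y) = (1/(8551/10000) − 1)/(4) = 1449/34204 ≈ 4.2363%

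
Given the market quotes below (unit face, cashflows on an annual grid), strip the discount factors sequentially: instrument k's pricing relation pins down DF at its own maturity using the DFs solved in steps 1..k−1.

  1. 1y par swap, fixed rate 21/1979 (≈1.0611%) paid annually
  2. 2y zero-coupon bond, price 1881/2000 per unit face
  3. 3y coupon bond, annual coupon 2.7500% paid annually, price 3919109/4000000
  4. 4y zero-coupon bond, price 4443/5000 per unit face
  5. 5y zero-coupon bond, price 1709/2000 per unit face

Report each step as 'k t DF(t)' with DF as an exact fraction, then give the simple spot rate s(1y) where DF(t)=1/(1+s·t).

step 1 [1y] swap r/1=21/1979: DF=(1 − 21/1979·(0))/(1+21/1979) = 1979/2000 ≈ 0.989500
step 2 [2y] zero: DF = P = 1881/2000 ≈ 0.940500
step 3 [3y] bond c/1=11/400: DF=(3919109/4000000 − 11/400·(0.989500+0.940500))/(1+11/400) = 9019/10000 ≈ 0.901900
step 4 [4y] zero: DF = P = 4443/5000 ≈ 0.888600
step 5 [5y] zero: DF = P = 1709/2000 ≈ 0.854500

1 1 1979/2000
2 2 1881/2000
3 3 9019/10000
4 4 4443/5000
5 5 1709/2000
s(1y) = (1/(1979/2000) − 1)/(1) = 21/1979 ≈ 1.0611%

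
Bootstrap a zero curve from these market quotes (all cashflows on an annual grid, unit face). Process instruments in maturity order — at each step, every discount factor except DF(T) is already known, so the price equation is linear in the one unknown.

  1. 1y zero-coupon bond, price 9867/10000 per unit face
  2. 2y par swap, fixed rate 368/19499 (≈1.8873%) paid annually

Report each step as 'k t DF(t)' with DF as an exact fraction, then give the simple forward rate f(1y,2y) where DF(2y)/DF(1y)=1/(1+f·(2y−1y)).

step 1 [1y] zero: DF = P = 9867/10000 ≈ 0.986700
step 2 [2y] swap r/1=368/19499: DF=(1 − 368/19499·(0.986700))/(1+368/19499) = 602/625 ≈ 0.963200

1 1 9867/10000
2 2 602/625
f(1y,2y) = ((9867/10000)/(602/625) − 1)/(1) = 235/9632 ≈ 2.4398%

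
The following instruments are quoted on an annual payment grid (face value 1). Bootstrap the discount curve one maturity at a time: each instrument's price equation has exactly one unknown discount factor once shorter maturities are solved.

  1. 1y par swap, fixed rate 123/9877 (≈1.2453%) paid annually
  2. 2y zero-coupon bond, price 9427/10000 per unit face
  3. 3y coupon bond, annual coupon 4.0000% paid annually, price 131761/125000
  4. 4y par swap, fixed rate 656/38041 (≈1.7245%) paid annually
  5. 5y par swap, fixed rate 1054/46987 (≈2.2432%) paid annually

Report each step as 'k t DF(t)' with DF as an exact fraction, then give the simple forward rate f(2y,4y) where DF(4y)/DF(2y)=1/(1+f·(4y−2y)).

step 1 [1y] swap r/1=123/9877: DF=(1 − 123/9877·(0))/(1+123/9877) = 9877/10000 ≈ 0.987700
step 2 [2y] zero: DF = P = 9427/10000 ≈ 0.942700
step 3 [3y] bond c/1=1/25: DF=(131761/125000 − 1/25·(0.987700+0.942700))/(1+1/25) = 9393/10000 ≈ 0.939300
step 4 [4y] swap r/1=656/38041: DF=(1 − 656/38041·(0.987700+0.942700+0.939300))/(1+656/38041) = 584/625 ≈ 0.934400
step 5 [5y] swap r/1=1054/46987: DF=(1 − 1054/46987·(0.987700+0.942700+0.939300+0.934400))/(1+1054/46987) = 4473/5000 ≈ 0.894600

1 1 9877/10000
2 2 9427/10000
3 3 9393/10000
4 4 584/625
5 5 4473/5000
f(2y,4y) = ((9427/10000)/(584/625) − 1)/(2) = 83/18688 ≈ 0.4441%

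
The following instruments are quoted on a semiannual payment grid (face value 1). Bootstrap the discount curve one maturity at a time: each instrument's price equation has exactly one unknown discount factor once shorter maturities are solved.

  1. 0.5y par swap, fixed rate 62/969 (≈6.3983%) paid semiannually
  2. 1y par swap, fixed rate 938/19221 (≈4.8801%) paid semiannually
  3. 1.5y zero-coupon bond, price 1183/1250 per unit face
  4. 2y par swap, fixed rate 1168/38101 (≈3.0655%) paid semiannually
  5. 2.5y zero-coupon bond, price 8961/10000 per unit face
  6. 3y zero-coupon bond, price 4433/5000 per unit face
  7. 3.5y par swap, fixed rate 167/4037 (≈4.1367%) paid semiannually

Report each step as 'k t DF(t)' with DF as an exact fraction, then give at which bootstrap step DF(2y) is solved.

step 1 [0.5y] swap r/2=31/969: DF=(1 − 31/969·(0))/(1+31/969) = 969/1000 ≈ 0.969000
step 2 [1y] swap r/2=469/19221: DF=(1 − 469/19221·(0.969000))/(1+469/19221) = 9531/10000 ≈ 0.953100
step 3 [1.5y] zero: DF = P = 1183/1250 ≈ 0.946400
step 4 [2y] swap r/2=584/38101: DF=(1 − 584/38101·(0.969000+0.953100+0.946400))/(1+584/38101) = 1177/1250 ≈ 0.941600
step 5 [2.5y] zero: DF = P = 8961/10000 ≈ 0.896100
step 6 [3y] zero: DF = P = 4433/5000 ≈ 0.886600
step 7 [3.5y] swap r/2=167/8074: DF=(1 − 167/8074·(0.969000+0.953100+0.946400+0.941600+0.896100+0.886600))/(1+167/8074) = 1083/1250 ≈ 0.866400

1 1/2 969/1000
2 1 9531/10000
3 3/2 1183/1250
4 2 1177/1250
5 5/2 8961/10000
6 3 4433/5000
7 7/2 1083/1250
DF(2y) is solved at step 4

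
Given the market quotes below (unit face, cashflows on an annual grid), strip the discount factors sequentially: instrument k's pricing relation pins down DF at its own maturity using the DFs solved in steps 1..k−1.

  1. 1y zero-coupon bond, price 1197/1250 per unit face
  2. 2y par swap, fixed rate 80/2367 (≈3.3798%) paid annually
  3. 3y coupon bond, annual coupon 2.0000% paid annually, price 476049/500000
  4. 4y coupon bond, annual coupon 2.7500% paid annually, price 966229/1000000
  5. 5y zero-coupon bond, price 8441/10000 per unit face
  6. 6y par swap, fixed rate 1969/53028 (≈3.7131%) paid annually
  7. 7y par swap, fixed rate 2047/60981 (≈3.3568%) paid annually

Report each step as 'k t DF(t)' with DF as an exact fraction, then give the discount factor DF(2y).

step 1 [1y] zero: DF = P = 1197/1250 ≈ 0.957600
step 2 [2y] swap r/1=80/2367: DF=(1 − 80/2367·(0.957600))/(1+80/2367) = 117/125 ≈ 0.936000
step 3 [3y] bond c/1=1/50: DF=(476049/500000 − 1/50·(0.957600+0.936000))/(1+1/50) = 8963/10000 ≈ 0.896300
step 4 [4y] bond c/1=11/400: DF=(966229/1000000 − 11/400·(0.957600+0.936000+0.896300))/(1+11/400) = 8657/10000 ≈ 0.865700
step 5 [5y] zero: DF = P = 8441/10000 ≈ 0.844100
step 6 [6y] swap r/1=1969/53028: DF=(1 − 1969/53028·(0.957600+0.936000+0.896300+0.865700+0.844100))/(1+1969/53028) = 8031/10000 ≈ 0.803100
step 7 [7y] swap r/1=2047/60981: DF=(1 − 2047/60981·(0.957600+0.936000+0.896300+0.865700+0.844100+0.803100))/(1+2047/60981) = 7953/10000 ≈ 0.795300

1 1 1197/1250
2 2 117/125
3 3 8963/10000
4 4 8657/10000
5 5 8441/10000
6 6 8031/10000
7 7 7953/10000
DF(2y) = 117/125 ≈ 0.936000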